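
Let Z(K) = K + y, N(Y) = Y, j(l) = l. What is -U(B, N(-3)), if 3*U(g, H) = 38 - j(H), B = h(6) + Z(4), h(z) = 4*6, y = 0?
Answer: -41/3 ≈ -13.667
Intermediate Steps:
h(z) = 24
Z(K) = K (Z(K) = K + 0 = K)
B = 28 (B = 24 + 4 = 28)
U(g, H) = 38/3 - H/3 (U(g, H) = (38 - H)/3 = 38/3 - H/3)
-U(B, N(-3)) = -(38/3 - ⅓*(-3)) = -(38/3 + 1) = -1*41/3 = -41/3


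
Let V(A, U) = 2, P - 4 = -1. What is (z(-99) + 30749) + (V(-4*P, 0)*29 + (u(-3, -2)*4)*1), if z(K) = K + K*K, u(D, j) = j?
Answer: 40501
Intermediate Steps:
P = 3 (P = 4 - 1 = 3)
z(K) = K + K**2
(z(-99) + 30749) + (V(-4*P, 0)*29 + (u(-3, -2)*4)*1) = (-99*(1 - 99) + 30749) + (2*29 - 2*4*1) = (-99*(-98) + 30749) + (58 - 8*1) = (9702 + 30749) + (58 - 8) = 40451 + 50 = 40501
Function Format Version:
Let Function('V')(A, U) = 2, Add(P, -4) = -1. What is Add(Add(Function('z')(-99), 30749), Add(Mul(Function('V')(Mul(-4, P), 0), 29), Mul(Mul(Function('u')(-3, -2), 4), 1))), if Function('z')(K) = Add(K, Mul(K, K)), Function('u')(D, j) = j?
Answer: 40501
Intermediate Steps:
P = 3 (P = Add(4, -1) = 3)
Function('z')(K) = Add(K, Pow(K, 2))
Add(Add(Function('z')(-99), 30749), Add(Mul(Function('V')(Mul(-4, P), 0), 29), Mul(Mul(Function('u')(-3, -2), 4), 1))) = Add(Add(Mul(-99, Add(1, -99)), 30749), Add(Mul(2, 29), Mul(Mul(-2, 4), 1))) = Add(Add(Mul(-99, -98), 30749), Add(58, Mul(-8, 1))) = Add(Add(9702, 30749), Add(58, -8)) = Add(40451, 50) = 40501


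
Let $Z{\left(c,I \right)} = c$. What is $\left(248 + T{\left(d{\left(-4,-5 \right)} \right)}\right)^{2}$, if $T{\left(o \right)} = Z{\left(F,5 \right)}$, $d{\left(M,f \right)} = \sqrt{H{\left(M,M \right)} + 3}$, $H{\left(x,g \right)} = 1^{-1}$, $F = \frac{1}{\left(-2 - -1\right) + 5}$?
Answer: $\frac{986049}{16} \approx 61628.0$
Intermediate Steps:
$F = \frac{1}{4}$ ($F = \frac{1}{\left(-2 + 1\right) + 5} = \frac{1}{-1 + 5} = \frac{1}{4} \approx 0.25$)
$H{\left(x,g \right)} = 1$
$d{\left(M,f \right)} = 2$ ($d{\left(M,f \right)} = \sqrt{1 + 3} = \sqrt{4} = 2$)
$T{\left(o \right)} = \frac{1}{4}$
$\left(248 + T{\left(d{\left(-4,-5 \right)} \right)}\right)^{2} = \left(248 + \frac{1}{4}\right)^{2} = \left(\frac{993}{4}\right)^{2} = \frac{986049}{16}$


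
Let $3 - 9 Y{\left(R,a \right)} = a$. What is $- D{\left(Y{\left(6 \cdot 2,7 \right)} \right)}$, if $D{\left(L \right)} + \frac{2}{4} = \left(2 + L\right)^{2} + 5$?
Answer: $- \frac{1121}{162} \approx -6.9198$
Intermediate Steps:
$Y{\left(R,a \right)} = \frac{1}{3} - \frac{a}{9}$
$D{\left(L \right)} = \frac{9}{2} + \left(2 + L\right)^{2}$ ($D{\left(L \right)} = - \frac{1}{2} + \left(\left(2 + L\right)^{2} + 5\right) = - \frac{1}{2} + \left(5 + \left(2 + L\right)^{2}\right) = \frac{9}{2} + \left(2 + L\right)^{2}$)
$- D{\left(Y{\left(6 \cdot 2,7 \right)} \right)} = - (\frac{9}{2} + \left(2 + \left(\frac{1}{3} - \frac{7}{9}\right)\right)^{2}) = - (\frac{9}{2} + \left(2 - \frac{4}{9}\right)^{2}) = - (\frac{9}{2} + \left(\frac{14}{9}\right)^{2}) = - (\frac{9}{2} + \frac{196}{81}) = \left(-1\right) \frac{1121}{162} = - \frac{1121}{162}$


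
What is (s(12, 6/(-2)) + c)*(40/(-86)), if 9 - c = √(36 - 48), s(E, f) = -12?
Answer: 60/43 + 40*I*√3/43 ≈ 1.3953 + 1.6112*I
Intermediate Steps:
c = 9 - 2*I*√3 (c = 9 - √(36 - 48) = 9 - √(-12) = 9 - 2*I*√3 ≈ 9.0 - 3.4641*I)
(s(12, 6/(-2)) + c)*(40/(-86)) = (-12 + (9 - 2*I*√3))*(40/(-86)) = (-3 - 2*I*√3)*(40*(-1/86)) = (-3 - 2*I*√3)*(-20/43) = 60/43 + 40*I*√3/43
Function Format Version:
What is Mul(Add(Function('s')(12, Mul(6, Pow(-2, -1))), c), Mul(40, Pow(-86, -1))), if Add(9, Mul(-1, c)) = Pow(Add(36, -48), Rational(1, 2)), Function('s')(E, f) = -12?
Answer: Add(Rational(60, 43), Mul(Rational(40, 43), I, Pow(3, Rational(1, 2)))) ≈ Add(1.3953, Mul(1.6112, I))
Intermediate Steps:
c = Add(9, Mul(-2, I, Pow(3, Rational(1, 2)))) (c = Add(9, Mul(-1, Pow(Add(36, -48), Rational(1, 2)))) = Add(9, Mul(-1, Pow(-12, Rational(1, 2)))) = Add(9, Mul(-1, Mul(2, I, Pow(3, Rational(1, 2))))) = Add(9, Mul(-2, I, Pow(3, Rational(1, 2)))) ≈ Add(9.0000, Mul(-3.4641, I)))
Mul(Add(Function('s')(12, Mul(6, Pow(-2, -1))), c), Mul(40, Pow(-86, -1))) = Mul(Add(-12, Add(9, Mul(-2, I, Pow(3, Rational(1, 2))))), Mul(40, Pow(-86, -1))) = Mul(Add(-3, Mul(-2, I, Pow(3, Rational(1, 2)))), Mul(40, Rational(-1, 86))) = Mul(Add(-3, Mul(-2, I, Pow(3, Rational(1, 2)))), Rational(-20, 43)) = Add(Rational(60, 43), Mul(Rational(40, 43), I, Pow(3, Rational(1, 2))))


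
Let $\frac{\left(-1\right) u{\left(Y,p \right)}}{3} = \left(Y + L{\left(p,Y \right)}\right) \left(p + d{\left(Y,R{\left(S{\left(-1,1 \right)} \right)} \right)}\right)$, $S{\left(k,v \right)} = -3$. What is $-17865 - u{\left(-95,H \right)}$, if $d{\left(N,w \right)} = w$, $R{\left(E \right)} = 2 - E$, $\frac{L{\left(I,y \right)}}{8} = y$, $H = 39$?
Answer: $-130725$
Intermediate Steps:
$L{\left(I,y \right)} = 8 y$
$u{\left(Y,p \right)} = - 27 Y \left(5 + p\right)$ ($u{\left(Y,p \right)} = - 3 \left(Y + 8 Y\right) \left(p + \left(2 - -3\right)\right) = - 3 \cdot 9 Y \left(p + \left(2 + 3\right)\right) = - 3 \cdot 9 Y \left(p + 5\right) = - 3 \cdot 9 Y \left(5 + p\right) = - 27 Y \left(5 + p\right)$)
$-17865 - u{\left(-95,H \right)} = -17865 - 27 \left(-95\right) \left(-5 - 39\right) = -17865 - 27 \left(-95\right) \left(-44\right) = -17865 - 112860 = -130725$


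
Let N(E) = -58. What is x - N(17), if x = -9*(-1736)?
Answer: 15682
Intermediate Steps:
x = 15624
x - N(17) = 15624 - 1*(-58) = 15624 + 58 = 15682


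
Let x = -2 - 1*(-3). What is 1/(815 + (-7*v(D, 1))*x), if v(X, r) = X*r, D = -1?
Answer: 1/822 ≈ 0.0012165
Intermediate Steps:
x = 1 (x = -2 + 3 = 1)
1/(815 + (-7*v(D, 1))*x) = 1/(815 - (-7)*1) = 1/(815 - 7*(-1)*1) = 1/(815 + 7*1) = 1/(815 + 7) = 1/822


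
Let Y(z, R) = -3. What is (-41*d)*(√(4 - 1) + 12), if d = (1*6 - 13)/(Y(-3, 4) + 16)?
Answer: 3444/13 + 287*√3/13 ≈ 303.16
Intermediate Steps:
d = -7/13 (d = (1*6 - 13)/(-3 + 16) = (6 - 13)/13 = -7*1/13 = -7/13 ≈ -0.53846)
(-41*d)*(√(4 - 1) + 12) = (-41*(-7/13))*(√(4 - 1) + 12) = 287*(√3 + 12)/13 = 287*(12 + √3)/13 = 3444/13 + 287*√3/13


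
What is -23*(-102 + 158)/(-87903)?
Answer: 1288/87903 ≈ 0.014653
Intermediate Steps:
-23*(-102 + 158)/(-87903) = -23*56*(-1/87903) = -1288*(-1/87903) = 1288/87903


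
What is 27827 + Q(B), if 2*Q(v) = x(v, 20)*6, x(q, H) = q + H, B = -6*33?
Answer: 27293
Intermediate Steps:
B = -198
x(q, H) = H + q
Q(v) = 60 + 3*v (Q(v) = ((20 + v)*6)/2 = (120 + 6*v)/2 = 60 + 3*v)
27827 + Q(B) = 27827 + (60 + 3*(-198)) = 27827 + (60 - 594) = 27827 - 534 = 27293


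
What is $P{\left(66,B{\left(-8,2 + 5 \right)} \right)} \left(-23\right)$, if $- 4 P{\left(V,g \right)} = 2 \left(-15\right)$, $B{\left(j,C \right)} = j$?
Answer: $- \frac{345}{2} \approx -172.5$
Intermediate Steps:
$P{\left(V,g \right)} = \frac{15}{2}$ ($P{\left(V,g \right)} = - \frac{2 \left(-15\right)}{4} = \left(- \frac{1}{4}\right) \left(-30\right) = \frac{15}{2}$)
$P{\left(66,B{\left(-8,2 + 5 \right)} \right)} \left(-23\right) = \frac{15}{2} \left(-23\right) = - \frac{345}{2}$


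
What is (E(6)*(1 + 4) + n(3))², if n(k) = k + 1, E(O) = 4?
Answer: 576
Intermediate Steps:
n(k) = 1 + k
(E(6)*(1 + 4) + n(3))² = (4*(1 + 4) + (1 + 3))² = (4*5 + 4)² = (20 + 4)² = 24² = 576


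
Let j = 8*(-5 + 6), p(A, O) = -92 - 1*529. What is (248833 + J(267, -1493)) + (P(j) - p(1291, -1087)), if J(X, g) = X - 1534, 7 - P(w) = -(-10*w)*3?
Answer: 247954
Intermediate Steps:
p(A, O) = -621 (p(A, O) = -92 - 529 = -621)
j = 8 (j = 8*1 = 8)
P(w) = 7 - 30*w (P(w) = 7 - (-1)*-10*w*3 = 7 - (-1)*(-30*w) = 7 - 30*w)
J(X, g) = -1534 + X
(248833 + J(267, -1493)) + (P(j) - p(1291, -1087)) = (248833 + (-1534 + 267)) + ((7 - 30*8) - 1*(-621)) = (248833 - 1267) + ((7 - 240) + 621) = 247566 + (-233 + 621) = 247566 + 388 = 247954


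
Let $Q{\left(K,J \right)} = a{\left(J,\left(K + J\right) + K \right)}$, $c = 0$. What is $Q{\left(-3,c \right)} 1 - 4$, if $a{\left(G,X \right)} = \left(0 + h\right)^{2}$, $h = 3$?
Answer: $5$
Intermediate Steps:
$a{\left(G,X \right)} = 9$ ($a{\left(G,X \right)} = \left(0 + 3\right)^{2} = 3^{2} = 9$)
$Q{\left(K,J \right)} = 9$
$Q{\left(-3,c \right)} 1 - 4 = 9 \cdot 1 - 4 = 9 - 4 = 5$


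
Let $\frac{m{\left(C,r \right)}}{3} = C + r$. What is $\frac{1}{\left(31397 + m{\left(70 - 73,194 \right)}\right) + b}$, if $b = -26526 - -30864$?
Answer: $\frac{1}{36308} \approx 2.7542 \cdot 10^{-5}$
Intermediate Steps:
$m{\left(C,r \right)} = 3 C + 3 r$ ($m{\left(C,r \right)} = 3 \left(C + r\right) = 3 C + 3 r$)
$b = 4338$ ($b = -26526 + 30864 = 4338$)
$\frac{1}{\left(31397 + m{\left(70 - 73,194 \right)}\right) + b} = \frac{1}{\left(31397 + \left(3 \left(70 - 73\right) + 3 \cdot 194\right)\right) + 4338} = \frac{1}{\left(31397 + \left(3 \left(-3\right) + 582\right)\right) + 4338} = \frac{1}{\left(31397 + \left(-9 + 582\right)\right) + 4338} = \frac{1}{\left(31397 + 573\right) + 4338} = \frac{1}{31970 + 4338} = \frac{1}{36308}$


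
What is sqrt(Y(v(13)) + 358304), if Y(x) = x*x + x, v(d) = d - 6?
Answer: 34*sqrt(310) ≈ 598.63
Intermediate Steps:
v(d) = -6 + d
Y(x) = x + x**2 (Y(x) = x**2 + x = x + x**2)
sqrt(Y(v(13)) + 358304) = sqrt((-6 + 13)*(1 + (-6 + 13)) + 358304) = sqrt(7*(1 + 7) + 358304) = sqrt(7*8 + 358304) = sqrt(56 + 358304) = sqrt(358360) = 34*sqrt(310)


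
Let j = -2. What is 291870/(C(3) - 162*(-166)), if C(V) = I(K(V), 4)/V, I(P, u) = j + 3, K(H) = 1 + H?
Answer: 875610/80677 ≈ 10.853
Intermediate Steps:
I(P, u) = 1 (I(P, u) = -2 + 3 = 1)
C(V) = 1/V
291870/(C(3) - 162*(-166)) = 291870/(1/3 - 162*(-166)) = 291870/(⅓ + 26892) = 291870/(80677/3) = 291870*(3/80677) = 875610/80677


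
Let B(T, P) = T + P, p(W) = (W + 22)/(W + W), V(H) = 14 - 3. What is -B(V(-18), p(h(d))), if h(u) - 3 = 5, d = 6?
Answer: -103/8 ≈ -12.875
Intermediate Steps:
h(u) = 8 (h(u) = 3 + 5 = 8)
V(H) = 11
p(W) = (22 + W)/(2*W) (p(W) = (22 + W)/((2*W)) = (22 + W)*(1/(2*W)) = (22 + W)/(2*W))
B(T, P) = P + T
-B(V(-18), p(h(d))) = -((1/2)*(22 + 8)/8 + 11) = -((1/2)*(1/8)*30 + 11) = -(15/8 + 11) = -1*103/8 = -103/8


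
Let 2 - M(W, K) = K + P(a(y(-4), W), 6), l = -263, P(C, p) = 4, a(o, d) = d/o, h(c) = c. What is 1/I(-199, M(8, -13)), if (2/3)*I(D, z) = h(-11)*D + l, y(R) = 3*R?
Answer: 1/2889 ≈ 0.00034614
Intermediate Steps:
M(W, K) = -2 - K (M(W, K) = 2 - (K + 4) = 2 - (4 + K) = 2 + (-4 - K) = -2 - K)
I(D, z) = -789/2 - 33*D/2 (I(D, z) = 3*(-11*D - 263)/2 = 3*(-263 - 11*D)/2 = -789/2 - 33*D/2)
1/I(-199, M(8, -13)) = 1/(-789/2 - 33/2*(-199)) = 1/(-789/2 + 6567/2) = 1/2889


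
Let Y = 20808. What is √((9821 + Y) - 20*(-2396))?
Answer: √78549 ≈ 280.27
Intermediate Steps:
√((9821 + Y) - 20*(-2396)) = √((9821 + 20808) - 20*(-2396)) = √(30629 + 47920) = √78549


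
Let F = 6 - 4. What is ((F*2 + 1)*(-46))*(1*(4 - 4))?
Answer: 0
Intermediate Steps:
F = 2
((F*2 + 1)*(-46))*(1*(4 - 4)) = ((2*2 + 1)*(-46))*(1*(4 - 4)) = ((4 + 1)*(-46))*(1*0) = (5*(-46))*0 = -230*0 = 0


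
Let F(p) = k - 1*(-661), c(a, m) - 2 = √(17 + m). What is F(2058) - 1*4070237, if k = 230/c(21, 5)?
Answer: -36626414/9 + 115*√22/9 ≈ -4.0695e+6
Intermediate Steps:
c(a, m) = 2 + √(17 + m)
k = 230/(2 + √22) (k = 230/(2 + √(17 + 5)) = 230/(2 + √22) ≈ 34.378)
F(p) = 5719/9 + 115*√22/9 (F(p) = (-230/9 + 115*√22/9) - 1*(-661) = (-230/9 + 115*√22/9) + 661 = 5719/9 + 115*√22/9)
F(2058) - 1*4070237 = (5719/9 + 115*√22/9) - 1*4070237 = (5719/9 + 115*√22/9) - 4070237 = -36626414/9 + 115*√22/9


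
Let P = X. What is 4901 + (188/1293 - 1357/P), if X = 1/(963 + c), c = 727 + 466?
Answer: -3776582575/1293 ≈ -2.9208e+6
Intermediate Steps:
c = 1193
X = 1/2156 (X = 1/(963 + 1193) = 1/2156 ≈ 0.00046382)
P = 1/2156 ≈ 0.00046382
4901 + (188/1293 - 1357/P) = 4901 + (188/1293 - 1357/1/2156) = 4901 + (188*(1/1293) - 1357*2156) = 4901 + (188/1293 - 2925692) = 4901 - 3782919568/1293 = -3776582575/1293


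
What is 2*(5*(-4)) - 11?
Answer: -51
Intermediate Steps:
2*(5*(-4)) - 11 = 2*(-20) - 11 = -40 - 11 = -51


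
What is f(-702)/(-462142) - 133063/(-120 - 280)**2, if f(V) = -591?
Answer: -30699720473/36971360000 ≈ -0.83037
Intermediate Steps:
f(-702)/(-462142) - 133063/(-120 - 280)**2 = -591/(-462142) - 133063/(-120 - 280)**2 = -591*(-1/462142) - 133063/((-400)**2) = 591/462142 - 133063/160000 = -30699720473/36971360000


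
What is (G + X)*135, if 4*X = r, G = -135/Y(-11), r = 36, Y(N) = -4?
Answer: 23085/4 ≈ 5771.3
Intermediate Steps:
G = 135/4 (G = -135/(-4) = -135*(-1/4) = 135/4 ≈ 33.750)
X = 9 (X = (1/4)*36 = 9)
(G + X)*135 = (135/4 + 9)*135 = (171/4)*135 = 23085/4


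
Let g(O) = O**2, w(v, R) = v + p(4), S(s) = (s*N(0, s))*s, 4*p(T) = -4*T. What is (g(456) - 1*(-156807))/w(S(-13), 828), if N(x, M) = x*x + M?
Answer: -364743/2201 ≈ -165.72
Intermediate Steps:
N(x, M) = M + x**2 (N(x, M) = x**2 + M = M + x**2)
p(T) = -T (p(T) = (-4*T)/4 = -T)
S(s) = s**3 (S(s) = (s*(s + 0**2))*s = (s*(s + 0))*s = (s*s)*s = s**2*s = s**3)
w(v, R) = -4 + v (w(v, R) = v - 1*4 = v - 4 = -4 + v)
(g(456) - 1*(-156807))/w(S(-13), 828) = (456**2 - 1*(-156807))/(-4 + (-13)**3) = (207936 + 156807)/(-4 - 2197) = 364743/(-2201) = 364743*(-1/2201) = -364743/2201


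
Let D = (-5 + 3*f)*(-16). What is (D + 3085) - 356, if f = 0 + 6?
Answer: 2521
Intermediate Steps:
f = 6
D = -208 (D = (-5 + 3*6)*(-16) = (-5 + 18)*(-16) = 13*(-16) = -208)
(D + 3085) - 356 = (-208 + 3085) - 356 = 2877 - 356 = 2521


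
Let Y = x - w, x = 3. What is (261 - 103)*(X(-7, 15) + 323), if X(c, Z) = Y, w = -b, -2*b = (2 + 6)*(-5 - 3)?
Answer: 56564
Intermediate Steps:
b = 32 (b = -(2 + 6)*(-5 - 3)/2 = -4*(-8) = -½*(-64) = 32)
w = -32 (w = -1*32 = -32)
Y = 35 (Y = 3 - 1*(-32) = 3 + 32 = 35)
X(c, Z) = 35
(261 - 103)*(X(-7, 15) + 323) = (261 - 103)*(35 + 323) = 158*358 = 56564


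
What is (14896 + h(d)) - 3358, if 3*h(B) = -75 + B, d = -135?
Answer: 11468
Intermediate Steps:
h(B) = -25 + B/3 (h(B) = (-75 + B)/3 = -25 + B/3)
(14896 + h(d)) - 3358 = (14896 + (-25 + (⅓)*(-135))) - 3358 = (14896 + (-25 - 45)) - 3358 = (14896 - 70) - 3358 = 14826 - 3358 = 11468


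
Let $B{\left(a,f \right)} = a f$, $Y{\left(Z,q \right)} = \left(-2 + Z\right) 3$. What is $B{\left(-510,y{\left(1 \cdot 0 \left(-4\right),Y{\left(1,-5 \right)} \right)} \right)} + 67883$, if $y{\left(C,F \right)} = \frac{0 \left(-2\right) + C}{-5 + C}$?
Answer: $67883$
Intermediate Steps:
$Y{\left(Z,q \right)} = -6 + 3 Z$
$y{\left(C,F \right)} = \frac{C}{-5 + C}$ ($y{\left(C,F \right)} = \frac{0 + C}{-5 + C} = \frac{C}{-5 + C}$)
$B{\left(-510,y{\left(1 \cdot 0 \left(-4\right),Y{\left(1,-5 \right)} \right)} \right)} + 67883 = - 510 \frac{1 \cdot 0 \left(-4\right)}{-5 + 1 \cdot 0 \left(-4\right)} + 67883 = - 510 \frac{0 \left(-4\right)}{-5 + 0 \left(-4\right)} + 67883 = - 510 \frac{0}{-5 + 0} + 67883 = - 510 \frac{0}{-5} + 67883 = - 510 \cdot 0 \left(- \frac{1}{5}\right) + 67883 = \left(-510\right) 0 + 67883 = 0 + 67883 = 67883$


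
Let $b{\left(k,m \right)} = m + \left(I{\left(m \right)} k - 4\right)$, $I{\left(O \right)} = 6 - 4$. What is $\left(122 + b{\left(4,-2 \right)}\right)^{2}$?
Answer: $15376$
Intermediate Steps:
$I{\left(O \right)} = 2$
$b{\left(k,m \right)} = -4 + m + 2 k$ ($b{\left(k,m \right)} = m + \left(2 k - 4\right) = m + \left(-4 + 2 k\right) = -4 + m + 2 k$)
$\left(122 + b{\left(4,-2 \right)}\right)^{2} = \left(122 - -2\right)^{2} = \left(122 + 2\right)^{2} = 124^{2} = 15376$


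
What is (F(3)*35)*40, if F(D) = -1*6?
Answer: -8400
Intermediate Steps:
F(D) = -6
(F(3)*35)*40 = -6*35*40 = -210*40 = -8400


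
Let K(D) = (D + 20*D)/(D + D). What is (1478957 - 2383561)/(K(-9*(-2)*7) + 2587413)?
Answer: -1809208/5174847 ≈ -0.34962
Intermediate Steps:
K(D) = 21/2 (K(D) = (21*D)/((2*D)) = (21*D)*(1/(2*D)) = 21/2)
(1478957 - 2383561)/(K(-9*(-2)*7) + 2587413) = (1478957 - 2383561)/(21/2 + 2587413) = -904604/5174847/2 = -904604*2/5174847 = -1809208/5174847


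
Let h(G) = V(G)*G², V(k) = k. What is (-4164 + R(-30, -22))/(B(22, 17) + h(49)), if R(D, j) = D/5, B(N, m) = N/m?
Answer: -4726/133337 ≈ -0.035444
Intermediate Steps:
R(D, j) = D/5 (R(D, j) = D*(⅕) = D/5)
h(G) = G³ (h(G) = G*G² = G³)
(-4164 + R(-30, -22))/(B(22, 17) + h(49)) = (-4164 + (⅕)*(-30))/(22/17 + 49³) = (-4164 - 6)/(22*(1/17) + 117649) = -4170/(22/17 + 117649) = -4170/2000055/17 = -4170*17/2000055 = -4726/133337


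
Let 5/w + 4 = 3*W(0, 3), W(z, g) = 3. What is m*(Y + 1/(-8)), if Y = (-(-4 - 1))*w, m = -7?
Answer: -273/8 ≈ -34.125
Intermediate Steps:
w = 1 (w = 5/(-4 + 3*3) = 5/(-4 + 9) = 5/5 = 5*(1/5) = 1)
Y = 5 (Y = -(-4 - 1)*1 = -1*(-5)*1 = 5*1 = 5)
m*(Y + 1/(-8)) = -7*(5 + 1/(-8)) = -7*(5 - 1/8) = -7*39/8 = -273/8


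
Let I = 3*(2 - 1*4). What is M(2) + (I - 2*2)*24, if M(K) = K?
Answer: -238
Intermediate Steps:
I = -6 (I = 3*(2 - 4) = 3*(-2) = -6)
M(2) + (I - 2*2)*24 = 2 + (-6 - 2*2)*24 = 2 + (-6 - 4)*24 = 2 - 10*24 = 2 - 240 = -238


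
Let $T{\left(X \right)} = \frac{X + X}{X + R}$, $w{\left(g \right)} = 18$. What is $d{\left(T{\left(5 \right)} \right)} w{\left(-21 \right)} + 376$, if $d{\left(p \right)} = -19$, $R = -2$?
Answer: $34$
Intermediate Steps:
$T{\left(X \right)} = \frac{2 X}{-2 + X}$ ($T{\left(X \right)} = \frac{X + X}{X - 2} = \frac{2 X}{-2 + X}$)
$d{\left(T{\left(5 \right)} \right)} w{\left(-21 \right)} + 376 = \left(-19\right) 18 + 376 = -342 + 376 = 34$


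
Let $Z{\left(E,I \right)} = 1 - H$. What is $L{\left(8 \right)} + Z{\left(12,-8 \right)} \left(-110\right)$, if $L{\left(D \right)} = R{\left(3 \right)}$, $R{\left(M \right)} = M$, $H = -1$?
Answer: $-217$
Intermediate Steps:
$Z{\left(E,I \right)} = 2$ ($Z{\left(E,I \right)} = 1 - -1 = 1 + 1 = 2$)
$L{\left(D \right)} = 3$
$L{\left(8 \right)} + Z{\left(12,-8 \right)} \left(-110\right) = 3 + 2 \left(-110\right) = 3 - 220 = -217$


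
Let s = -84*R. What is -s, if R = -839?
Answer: -70476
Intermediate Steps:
s = 70476 (s = -84*(-839) = 70476)
-s = -1*70476 = -70476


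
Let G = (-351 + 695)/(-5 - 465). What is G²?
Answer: 29584/55225 ≈ 0.53570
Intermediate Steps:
G = -172/235 (G = 344/(-470) = 344*(-1/470) = -172/235 ≈ -0.73191)
G² = (-172/235)² = 29584/55225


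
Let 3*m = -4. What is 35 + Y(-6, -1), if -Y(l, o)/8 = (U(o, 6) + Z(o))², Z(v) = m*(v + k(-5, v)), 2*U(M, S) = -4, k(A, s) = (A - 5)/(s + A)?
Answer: -2573/81 ≈ -31.765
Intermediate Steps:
k(A, s) = (-5 + A)/(A + s)
U(M, S) = -2 (U(M, S) = (½)*(-4) = -2)
m = -4/3 (m = (⅓)*(-4) = -4/3 ≈ -1.3333)
Z(v) = -4*v/3 + 40/(3*(-5 + v)) (Z(v) = -4*(v + (-5 - 5)/(-5 + v))/3 = -4*(v - 10/(-5 + v))/3 = -4*v/3 + 40/(3*(-5 + v)))
Y(l, o) = -8*(-2 + 4*(10 - o*(-5 + o))/(3*(-5 + o)))²
35 + Y(-6, -1) = 35 - 32*(-20 + (-5 - 1)*(3 + 2*(-1)))²/(9*(-5 - 1)²) = 35 - 32/9*(-20 - 6*(3 - 2))²/(-6)² = 35 - 32/9*(-20 - 6*1)²*1/36 = 35 - 32/9*(-20 - 6)²*1/36 = 35 - 32/9*(-26)²*1/36 = 35 - 32/9*676*1/36 = 35 - 5408/81 = -2573/81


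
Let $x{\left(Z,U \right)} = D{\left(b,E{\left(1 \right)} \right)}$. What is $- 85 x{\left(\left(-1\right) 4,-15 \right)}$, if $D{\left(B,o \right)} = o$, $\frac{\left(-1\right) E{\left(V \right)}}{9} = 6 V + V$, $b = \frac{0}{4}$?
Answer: $5355$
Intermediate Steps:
$b = 0$ ($b = 0 \cdot \frac{1}{4} = 0$)
$E{\left(V \right)} = - 63 V$ ($E{\left(V \right)} = - 9 \left(6 V + V\right) = - 9 \cdot 7 V = - 63 V$)
$x{\left(Z,U \right)} = -63$ ($x{\left(Z,U \right)} = \left(-63\right) 1 = -63$)
$- 85 x{\left(\left(-1\right) 4,-15 \right)} = \left(-85\right) \left(-63\right) = 5355$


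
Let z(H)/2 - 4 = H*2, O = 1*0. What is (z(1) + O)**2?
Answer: 144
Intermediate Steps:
O = 0
z(H) = 8 + 4*H (z(H) = 8 + 2*(H*2) = 8 + 2*(2*H) = 8 + 4*H)
(z(1) + O)**2 = ((8 + 4*1) + 0)**2 = ((8 + 4) + 0)**2 = (12 + 0)**2 = 12**2 = 144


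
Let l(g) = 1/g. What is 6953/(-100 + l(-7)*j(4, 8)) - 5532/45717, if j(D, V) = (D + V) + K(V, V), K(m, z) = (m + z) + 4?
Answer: -743047177/11154948 ≈ -66.611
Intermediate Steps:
K(m, z) = 4 + m + z
j(D, V) = 4 + D + 3*V (j(D, V) = (D + V) + (4 + V + V) = (D + V) + (4 + 2*V) = 4 + D + 3*V)
6953/(-100 + l(-7)*j(4, 8)) - 5532/45717 = 6953/(-100 + (4 + 4 + 3*8)/(-7)) - 5532/45717 = 6953/(-100 - (4 + 4 + 24)/7) - 5532*1/45717 = 6953/(-100 - ⅐*32) - 1844/15239 = 6953/(-100 - 32/7) - 1844/15239 = 6953/(-732/7) - 1844/15239 = 6953*(-7/732) - 1844/15239 = -48671/732 - 1844/15239 = -743047177/11154948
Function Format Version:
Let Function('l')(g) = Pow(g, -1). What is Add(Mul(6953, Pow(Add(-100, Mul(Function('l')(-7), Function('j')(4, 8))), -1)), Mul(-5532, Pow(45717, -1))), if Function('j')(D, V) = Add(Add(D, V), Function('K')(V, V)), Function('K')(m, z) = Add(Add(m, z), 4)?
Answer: Rational(-743047177, 11154948) ≈ -66.611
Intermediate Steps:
Function('K')(m, z) = Add(4, m, z)
Function('j')(D, V) = Add(4, D, Mul(3, V)) (Function('j')(D, V) = Add(Add(D, V), Add(4, V, V)) = Add(Add(D, V), Add(4, Mul(2, V))) = Add(4, D, Mul(3, V)))
Add(Mul(6953, Pow(Add(-100, Mul(Function('l')(-7), Function('j')(4, 8))), -1)), Mul(-5532, Pow(45717, -1))) = Add(Mul(6953, Pow(Add(-100, Mul(Pow(-7, -1), Add(4, 4, Mul(3, 8)))), -1)), Mul(-5532, Pow(45717, -1))) = Add(Mul(6953, Pow(Add(-100, Mul(Rational(-1, 7), Add(4, 4, 24))), -1)), Mul(-5532, Rational(1, 45717))) = Add(Mul(6953, Pow(Add(-100, Mul(Rational(-1, 7), 32)), -1)), Rational(-1844, 15239)) = Add(Mul(6953, Pow(Add(-100, Rational(-32, 7)), -1)), Rational(-1844, 15239)) = Add(Mul(6953, Pow(Rational(-732, 7), -1)), Rational(-1844, 15239)) = Add(Mul(6953, Rational(-7, 732)), Rational(-1844, 15239)) = Add(Rational(-48671, 732), Rational(-1844, 15239)) = Rational(-743047177, 11154948)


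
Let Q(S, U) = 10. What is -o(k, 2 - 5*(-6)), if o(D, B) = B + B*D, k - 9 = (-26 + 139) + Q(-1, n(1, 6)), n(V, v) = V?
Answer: -4256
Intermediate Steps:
k = 132 (k = 9 + ((-26 + 139) + 10) = 9 + (113 + 10) = 9 + 123 = 132)
-o(k, 2 - 5*(-6)) = -(2 - 5*(-6))*(1 + 132) = -(2 + 30)*133 = -32*133 = -1*4256 = -4256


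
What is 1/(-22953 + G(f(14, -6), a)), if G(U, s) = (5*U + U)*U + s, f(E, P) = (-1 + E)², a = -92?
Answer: 1/148321 ≈ 6.7421e-6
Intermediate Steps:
G(U, s) = s + 6*U² (G(U, s) = (6*U)*U + s = 6*U² + s = s + 6*U²)
1/(-22953 + G(f(14, -6), a)) = 1/(-22953 + (-92 + 6*((-1 + 14)²)²)) = 1/(-22953 + (-92 + 6*(13²)²)) = 1/(-22953 + (-92 + 6*169²)) = 1/(-22953 + (-92 + 6*28561)) = 1/(-22953 + (-92 + 171366)) = 1/(-22953 + 171274) = 1/148321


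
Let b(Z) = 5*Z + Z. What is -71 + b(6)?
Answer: -35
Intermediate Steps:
b(Z) = 6*Z
-71 + b(6) = -71 + 6*6 = -71 + 36 = -35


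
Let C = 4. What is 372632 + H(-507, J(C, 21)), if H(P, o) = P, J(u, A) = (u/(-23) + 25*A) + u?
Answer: 372125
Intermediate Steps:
J(u, A) = 25*A + 22*u/23 (J(u, A) = (-u/23 + 25*A) + u = (25*A - u/23) + u = 25*A + 22*u/23)
372632 + H(-507, J(C, 21)) = 372632 - 507 = 372125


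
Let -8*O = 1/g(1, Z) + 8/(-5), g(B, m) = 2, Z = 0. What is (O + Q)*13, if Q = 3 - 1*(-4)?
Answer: 7423/80 ≈ 92.787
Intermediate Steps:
O = 11/80 (O = -(1/2 + 8/(-5))/8 = -(1*(½) + 8*(-⅕))/8 = -(½ - 8/5)/8 = -⅛*(-11/10) = 11/80 ≈ 0.13750)
Q = 7 (Q = 3 + 4 = 7)
(O + Q)*13 = (11/80 + 7)*13 = (571/80)*13 = 7423/80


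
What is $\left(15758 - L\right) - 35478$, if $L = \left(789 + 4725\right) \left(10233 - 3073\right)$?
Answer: $-39499960$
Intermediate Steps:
$L = 39480240$ ($L = 5514 \cdot 7160 = 39480240$)
$\left(15758 - L\right) - 35478 = \left(15758 - 39480240\right) - 35478 = -39464482 - 35478 = -39499960$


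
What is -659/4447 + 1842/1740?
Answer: 1174119/1289630 ≈ 0.91043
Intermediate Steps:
-659/4447 + 1842/1740 = -659*1/4447 + 1842*(1/1740) = -659/4447 + 307/290 = 1174119/1289630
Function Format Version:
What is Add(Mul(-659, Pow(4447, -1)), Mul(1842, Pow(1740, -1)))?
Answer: Rational(1174119, 1289630) ≈ 0.91043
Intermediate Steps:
Add(Mul(-659, Pow(4447, -1)), Mul(1842, Pow(1740, -1))) = Add(Mul(-659, Rational(1, 4447)), Mul(1842, Rational(1, 1740))) = Add(Rational(-659, 4447), Rational(307, 290)) = Rational(1174119, 1289630)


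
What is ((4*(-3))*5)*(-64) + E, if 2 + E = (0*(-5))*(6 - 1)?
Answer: 3838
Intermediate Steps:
E = -2 (E = -2 + (0*(-5))*(6 - 1) = -2 + 0*5 = -2 + 0 = -2)
((4*(-3))*5)*(-64) + E = ((4*(-3))*5)*(-64) - 2 = -12*5*(-64) - 2 = -60*(-64) - 2 = 3840 - 2 = 3838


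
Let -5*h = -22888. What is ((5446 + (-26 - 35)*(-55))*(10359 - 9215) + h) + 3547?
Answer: 50382343/5 ≈ 1.0076e+7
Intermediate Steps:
h = 22888/5 (h = -1/5*(-22888) = 22888/5 ≈ 4577.6)
((5446 + (-26 - 35)*(-55))*(10359 - 9215) + h) + 3547 = ((5446 + (-26 - 35)*(-55))*(10359 - 9215) + 22888/5) + 3547 = ((5446 - 61*(-55))*1144 + 22888/5) + 3547 = ((5446 + 3355)*1144 + 22888/5) + 3547 = (8801*1144 + 22888/5) + 3547 = (10068344 + 22888/5) + 3547 = 50364608/5 + 3547 = 50382343/5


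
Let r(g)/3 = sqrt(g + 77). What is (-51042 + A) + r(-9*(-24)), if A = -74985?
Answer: -126027 + 3*sqrt(293) ≈ -1.2598e+5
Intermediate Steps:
r(g) = 3*sqrt(77 + g) (r(g) = 3*sqrt(g + 77) = 3*sqrt(77 + g))
(-51042 + A) + r(-9*(-24)) = (-51042 - 74985) + 3*sqrt(77 - 9*(-24)) = -126027 + 3*sqrt(77 + 216) = -126027 + 3*sqrt(293)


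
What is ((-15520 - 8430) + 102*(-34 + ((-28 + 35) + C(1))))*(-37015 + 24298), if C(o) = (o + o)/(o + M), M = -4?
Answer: 340459524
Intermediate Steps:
C(o) = 2*o/(-4 + o) (C(o) = (o + o)/(o - 4) = (2*o)/(-4 + o) = 2*o/(-4 + o))
((-15520 - 8430) + 102*(-34 + ((-28 + 35) + C(1))))*(-37015 + 24298) = ((-15520 - 8430) + 102*(-34 + ((-28 + 35) + 2*1/(-4 + 1))))*(-37015 + 24298) = (-23950 + 102*(-34 + (7 + 2*1/(-3))))*(-12717) = (-23950 + 102*(-34 + (7 + 2*1*(-⅓))))*(-12717) = (-23950 + 102*(-34 + (7 - ⅔)))*(-12717) = (-23950 + 102*(-34 + 19/3))*(-12717) = (-23950 + 102*(-83/3))*(-12717) = (-23950 - 2822)*(-12717) = -26772*(-12717) = 340459524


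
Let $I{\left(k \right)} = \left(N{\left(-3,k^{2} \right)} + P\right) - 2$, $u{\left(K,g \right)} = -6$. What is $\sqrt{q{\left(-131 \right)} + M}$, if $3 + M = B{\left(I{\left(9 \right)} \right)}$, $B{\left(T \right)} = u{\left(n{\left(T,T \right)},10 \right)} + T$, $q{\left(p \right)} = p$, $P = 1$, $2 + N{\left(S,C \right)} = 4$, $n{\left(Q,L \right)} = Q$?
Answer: $i \sqrt{139} \approx 11.79 i$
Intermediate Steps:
$N{\left(S,C \right)} = 2$ ($N{\left(S,C \right)} = -2 + 4 = 2$)
$I{\left(k \right)} = 1$ ($I{\left(k \right)} = \left(2 + 1\right) - 2 = 3 - 2 = 1$)
$B{\left(T \right)} = -6 + T$
$M = -8$ ($M = -3 + \left(-6 + 1\right) = -3 - 5 = -8$)
$\sqrt{q{\left(-131 \right)} + M} = \sqrt{-131 - 8} = \sqrt{-139} = i \sqrt{139}$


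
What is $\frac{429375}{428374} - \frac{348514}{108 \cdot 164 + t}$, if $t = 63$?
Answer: $- \frac{141662195611}{7614347850} \approx -18.605$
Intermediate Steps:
$\frac{429375}{428374} - \frac{348514}{108 \cdot 164 + t} = \frac{429375}{428374} - \frac{348514}{108 \cdot 164 + 63} = 429375 \cdot \frac{1}{428374} - \frac{348514}{17712 + 63} = \frac{429375}{428374} - \frac{348514}{17775} = - \frac{141662195611}{7614347850}$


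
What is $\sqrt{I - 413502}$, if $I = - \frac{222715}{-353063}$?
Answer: $\frac{i \sqrt{51544385468719393}}{353063} \approx 643.04 i$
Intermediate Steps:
$I = \frac{222715}{353063}$ ($I = \left(-222715\right) \left(- \frac{1}{353063}\right) = \frac{222715}{353063} \approx 0.63081$)
$\sqrt{I - 413502} = \sqrt{\frac{222715}{353063} - 413502} = \sqrt{- \frac{145992033911}{353063}} = \frac{i \sqrt{51544385468719393}}{353063}$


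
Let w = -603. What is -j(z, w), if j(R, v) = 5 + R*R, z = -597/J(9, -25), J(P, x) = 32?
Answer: -361529/1024 ≈ -353.06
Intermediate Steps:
z = -597/32 ≈ -18.656
j(R, v) = 5 + R**2
-j(z, w) = -(5 + (-597/32)**2) = -(5 + 356409/1024) = -1*361529/1024 = -361529/1024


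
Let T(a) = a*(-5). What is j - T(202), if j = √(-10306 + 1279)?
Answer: 1010 + 3*I*√1003 ≈ 1010.0 + 95.01*I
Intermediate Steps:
j = 3*I*√1003 (j = √(-9027) = 3*I*√1003 ≈ 95.01*I)
T(a) = -5*a
j - T(202) = 3*I*√1003 - (-5)*202 = 3*I*√1003 - 1*(-1010) = 3*I*√1003 + 1010 = 1010 + 3*I*√1003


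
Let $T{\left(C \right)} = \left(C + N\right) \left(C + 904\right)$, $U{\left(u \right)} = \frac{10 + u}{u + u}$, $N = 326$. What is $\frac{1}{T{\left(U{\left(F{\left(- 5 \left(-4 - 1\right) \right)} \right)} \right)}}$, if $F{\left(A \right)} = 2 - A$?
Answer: $\frac{2116}{624329373} \approx 3.3892 \cdot 10^{-6}$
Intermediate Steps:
$U{\left(u \right)} = \frac{10 + u}{2 u}$
$T{\left(C \right)} = \left(326 + C\right) \left(904 + C\right)$ ($T{\left(C \right)} = \left(C + 326\right) \left(C + 904\right) = \left(326 + C\right) \left(904 + C\right)$)
$\frac{1}{T{\left(U{\left(F{\left(- 5 \left(-4 - 1\right) \right)} \right)} \right)}} = \frac{1}{294704 + \left(\frac{10 + \left(2 - - 5 \left(-4 - 1\right)\right)}{2 \left(2 - - 5 \left(-4 - 1\right)\right)}\right)^{2} + 1230 \frac{10 + \left(2 - - 5 \left(-4 - 1\right)\right)}{2 \left(2 - - 5 \left(-4 - 1\right)\right)}} = \frac{1}{294704 + \left(\frac{10 + \left(2 - \left(-5\right) \left(-5\right)\right)}{2 \left(2 - \left(-5\right) \left(-5\right)\right)}\right)^{2} + 1230 \frac{10 + \left(2 - \left(-5\right) \left(-5\right)\right)}{2 \left(2 - \left(-5\right) \left(-5\right)\right)}} = \frac{1}{294704 + \left(\frac{10 + \left(2 - 25\right)}{2 \left(2 - 25\right)}\right)^{2} + 1230 \frac{10 + \left(2 - 25\right)}{2 \left(2 - 25\right)}} = \frac{1}{294704 + \left(\frac{10 - 23}{2 \left(-23\right)}\right)^{2} + 1230 \frac{10 - 23}{2 \left(-23\right)}} = \frac{1}{294704 + \left(\frac{1}{2} \left(- \frac{1}{23}\right) \left(-13\right)\right)^{2} + 1230 \cdot \frac{1}{2} \left(- \frac{1}{23}\right) \left(-13\right)} = \frac{1}{294704 + \left(\frac{13}{46}\right)^{2} + 1230 \cdot \frac{13}{46}} = \frac{1}{294704 + \frac{169}{2116} + \frac{7995}{23}} = \frac{1}{\frac{624329373}{2116}} = \frac{2116}{624329373}$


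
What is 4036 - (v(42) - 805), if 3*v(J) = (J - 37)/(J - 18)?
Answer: 348547/72 ≈ 4840.9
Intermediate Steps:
v(J) = (-37 + J)/(3*(-18 + J)) (v(J) = ((J - 37)/(J - 18))/3 = ((-37 + J)/(-18 + J))/3 = (-37 + J)/(3*(-18 + J)))
4036 - (v(42) - 805) = 4036 - ((-37 + 42)/(3*(-18 + 42)) - 805) = 4036 - ((⅓)*5/24 - 805) = 4036 - ((⅓)*(1/24)*5 - 805) = 4036 - (5/72 - 805) = 4036 - 1*(-57955/72) = 4036 + 57955/72 = 348547/72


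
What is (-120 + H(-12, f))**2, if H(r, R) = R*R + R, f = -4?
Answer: 11664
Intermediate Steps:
H(r, R) = R + R**2 (H(r, R) = R**2 + R = R + R**2)
(-120 + H(-12, f))**2 = (-120 - 4*(1 - 4))**2 = (-120 - 4*(-3))**2 = (-120 + 12)**2 = (-108)**2 = 11664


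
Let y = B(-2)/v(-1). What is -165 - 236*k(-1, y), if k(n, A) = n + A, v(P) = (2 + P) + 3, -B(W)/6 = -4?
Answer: -1345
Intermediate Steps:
B(W) = 24 (B(W) = -6*(-4) = 24)
v(P) = 5 + P
y = 6 (y = 24/(5 - 1) = 24/4 = 24*(¼) = 6)
k(n, A) = A + n
-165 - 236*k(-1, y) = -165 - 236*(6 - 1) = -165 - 236*5 = -165 - 1180 = -1345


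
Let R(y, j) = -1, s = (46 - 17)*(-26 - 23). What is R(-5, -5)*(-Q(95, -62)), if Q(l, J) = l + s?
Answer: -1326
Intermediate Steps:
s = -1421 (s = 29*(-49) = -1421)
Q(l, J) = -1421 + l (Q(l, J) = l - 1421 = -1421 + l)
R(-5, -5)*(-Q(95, -62)) = -(-1)*(-1421 + 95) = -(-1)*(-1326) = -1*1326 = -1326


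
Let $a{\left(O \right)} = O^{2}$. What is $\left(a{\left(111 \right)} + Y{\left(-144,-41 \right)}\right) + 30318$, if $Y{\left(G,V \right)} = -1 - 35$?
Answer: $42603$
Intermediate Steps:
$Y{\left(G,V \right)} = -36$
$\left(a{\left(111 \right)} + Y{\left(-144,-41 \right)}\right) + 30318 = \left(111^{2} - 36\right) + 30318 = \left(12321 - 36\right) + 30318 = 12285 + 30318 = 42603$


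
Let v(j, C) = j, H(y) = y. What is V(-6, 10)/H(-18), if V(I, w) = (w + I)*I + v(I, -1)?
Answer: 5/3 ≈ 1.6667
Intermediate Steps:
V(I, w) = I + I*(I + w) (V(I, w) = (w + I)*I + I = (I + w)*I + I = I*(I + w) + I = I + I*(I + w))
V(-6, 10)/H(-18) = -6*(1 - 6 + 10)/(-18) = -6*5*(-1/18) = -30*(-1/18) = 5/3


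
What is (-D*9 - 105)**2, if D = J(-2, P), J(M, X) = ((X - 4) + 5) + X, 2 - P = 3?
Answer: 9216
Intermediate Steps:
P = -1 (P = 2 - 1*3 = 2 - 3 = -1)
J(M, X) = 1 + 2*X (J(M, X) = ((-4 + X) + 5) + X = (1 + X) + X = 1 + 2*X)
D = -1 (D = 1 + 2*(-1) = 1 - 2 = -1)
(-D*9 - 105)**2 = (-(-1)*9 - 105)**2 = (-1*(-9) - 105)**2 = (9 - 105)**2 = (-96)**2 = 9216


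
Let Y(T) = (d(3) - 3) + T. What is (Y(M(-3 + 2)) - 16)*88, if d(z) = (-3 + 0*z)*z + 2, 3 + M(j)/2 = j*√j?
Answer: -2816 - 176*I ≈ -2816.0 - 176.0*I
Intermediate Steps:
M(j) = -6 + 2*j^(3/2) (M(j) = -6 + 2*(j*√j) = -6 + 2*j^(3/2))
d(z) = 2 - 3*z (d(z) = (-3 + 0)*z + 2 = -3*z + 2 = 2 - 3*z)
Y(T) = -10 + T (Y(T) = ((2 - 3*3) - 3) + T = ((2 - 9) - 3) + T = (-7 - 3) + T = -10 + T)
(Y(M(-3 + 2)) - 16)*88 = ((-10 + (-6 + 2*(-3 + 2)^(3/2))) - 16)*88 = ((-10 + (-6 + 2*(-1)^(3/2))) - 16)*88 = ((-10 + (-6 + 2*(-I))) - 16)*88 = ((-10 + (-6 - 2*I)) - 16)*88 = ((-16 - 2*I) - 16)*88 = (-32 - 2*I)*88 = -2816 - 176*I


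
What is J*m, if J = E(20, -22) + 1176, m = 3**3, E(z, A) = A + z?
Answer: 31698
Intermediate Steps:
m = 27
J = 1174 (J = (-22 + 20) + 1176 = -2 + 1176 = 1174)
J*m = 1174*27 = 31698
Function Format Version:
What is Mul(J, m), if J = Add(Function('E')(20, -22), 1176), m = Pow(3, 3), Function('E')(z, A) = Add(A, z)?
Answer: 31698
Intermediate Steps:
m = 27
J = 1174 (J = Add(Add(-22, 20), 1176) = Add(-2, 1176) = 1174)
Mul(J, m) = Mul(1174, 27) = 31698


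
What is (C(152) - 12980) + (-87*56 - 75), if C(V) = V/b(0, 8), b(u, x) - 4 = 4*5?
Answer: -53762/3 ≈ -17921.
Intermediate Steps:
b(u, x) = 24 (b(u, x) = 4 + 4*5 = 4 + 20 = 24)
C(V) = V/24
(C(152) - 12980) + (-87*56 - 75) = ((1/24)*152 - 12980) + (-87*56 - 75) = (19/3 - 12980) + (-4872 - 75) = -38921/3 - 4947 = -53762/3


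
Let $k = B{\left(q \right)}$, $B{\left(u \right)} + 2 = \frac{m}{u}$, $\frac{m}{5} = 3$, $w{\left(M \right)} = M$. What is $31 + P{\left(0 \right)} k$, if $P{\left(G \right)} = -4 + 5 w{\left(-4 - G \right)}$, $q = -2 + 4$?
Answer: $-101$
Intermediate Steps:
$m = 15$ ($m = 5 \cdot 3 = 15$)
$q = 2$
$B{\left(u \right)} = -2 + \frac{15}{u}$
$P{\left(G \right)} = -24 - 5 G$ ($P{\left(G \right)} = -4 + 5 \left(-4 - G\right) = -4 - \left(20 + 5 G\right) = -24 - 5 G$)
$k = \frac{11}{2}$ ($k = -2 + \frac{15}{2} = \frac{11}{2} \approx 5.5$)
$31 + P{\left(0 \right)} k = 31 + \left(-24 - 0\right) \frac{11}{2} = 31 + \left(-24 + 0\right) \frac{11}{2} = 31 - 132 = -101$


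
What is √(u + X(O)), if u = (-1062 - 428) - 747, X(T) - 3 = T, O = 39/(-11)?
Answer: I*√270743/11 ≈ 47.303*I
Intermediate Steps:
O = -39/11 (O = 39*(-1/11) = -39/11 ≈ -3.5455)
X(T) = 3 + T
u = -2237 (u = -1490 - 747 = -2237)
√(u + X(O)) = √(-2237 + (3 - 39/11)) = √(-2237 - 6/11) = √(-24613/11) = I*√270743/11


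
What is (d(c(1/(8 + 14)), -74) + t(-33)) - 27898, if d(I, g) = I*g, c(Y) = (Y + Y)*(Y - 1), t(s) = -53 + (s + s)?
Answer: -3389280/121 ≈ -28011.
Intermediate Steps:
t(s) = -53 + 2*s
c(Y) = 2*Y*(-1 + Y) (c(Y) = (2*Y)*(-1 + Y) = 2*Y*(-1 + Y))
(d(c(1/(8 + 14)), -74) + t(-33)) - 27898 = ((2*(-1 + 1/(8 + 14))/(8 + 14))*(-74) + (-53 + 2*(-33))) - 27898 = ((2*(-1 + 1/22)/22)*(-74) + (-53 - 66)) - 27898 = ((2*(1/22)*(-1 + 1/22))*(-74) - 119) - 27898 = ((2*(1/22)*(-21/22))*(-74) - 119) - 27898 = (-21/242*(-74) - 119) - 27898 = (777/121 - 119) - 27898 = -13622/121 - 27898 = -3389280/121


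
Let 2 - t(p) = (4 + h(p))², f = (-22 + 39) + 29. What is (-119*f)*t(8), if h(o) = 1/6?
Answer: 1513561/18 ≈ 84087.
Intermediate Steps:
f = 46 (f = 17 + 29 = 46)
h(o) = ⅙
t(p) = -553/36 (t(p) = 2 - (4 + ⅙)² = 2 - (25/6)² = 2 - 1*625/36 = 2 - 625/36 = -553/36)
(-119*f)*t(8) = -119*46*(-553/36) = -5474*(-553/36) = 1513561/18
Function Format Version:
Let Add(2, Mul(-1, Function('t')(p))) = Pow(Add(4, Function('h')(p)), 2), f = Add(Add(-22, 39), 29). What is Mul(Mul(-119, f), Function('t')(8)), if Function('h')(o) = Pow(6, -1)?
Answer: Rational(1513561, 18) ≈ 84087.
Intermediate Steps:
f = 46 (f = Add(17, 29) = 46)
Function('h')(o) = Rational(1, 6)
Function('t')(p) = Rational(-553, 36) (Function('t')(p) = Add(2, Mul(-1, Pow(Add(4, Rational(1, 6)), 2))) = Add(2, Mul(-1, Pow(Rational(25, 6), 2))) = Add(2, Mul(-1, Rational(625, 36))) = Add(2, Rational(-625, 36)) = Rational(-553, 36))
Mul(Mul(-119, f), Function('t')(8)) = Mul(Mul(-119, 46), Rational(-553, 36)) = Mul(-5474, Rational(-553, 36)) = Rational(1513561, 18)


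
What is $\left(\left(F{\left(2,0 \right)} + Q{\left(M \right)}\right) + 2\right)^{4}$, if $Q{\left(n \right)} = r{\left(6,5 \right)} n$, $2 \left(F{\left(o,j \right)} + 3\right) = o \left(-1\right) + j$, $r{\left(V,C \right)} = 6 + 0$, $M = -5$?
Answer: $1048576$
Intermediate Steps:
$r{\left(V,C \right)} = 6$
$F{\left(o,j \right)} = -3 + \frac{j}{2} - \frac{o}{2}$ ($F{\left(o,j \right)} = -3 + \frac{o \left(-1\right) + j}{2} = -3 + \frac{- o + j}{2} = -3 + \frac{j - o}{2} = -3 + \left(\frac{j}{2} - \frac{o}{2}\right) = -3 + \frac{j}{2} - \frac{o}{2}$)
$Q{\left(n \right)} = 6 n$
$\left(\left(F{\left(2,0 \right)} + Q{\left(M \right)}\right) + 2\right)^{4} = \left(\left(\left(-3 + \frac{1}{2} \cdot 0 - 1\right) + 6 \left(-5\right)\right) + 2\right)^{4} = \left(\left(\left(-3 + 0 - 1\right) - 30\right) + 2\right)^{4} = \left(\left(-4 - 30\right) + 2\right)^{4} = \left(-34 + 2\right)^{4} = \left(-32\right)^{4} = 1048576$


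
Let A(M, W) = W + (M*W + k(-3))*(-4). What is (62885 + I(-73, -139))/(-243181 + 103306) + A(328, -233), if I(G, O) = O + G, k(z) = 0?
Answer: 14242191484/46625 ≈ 3.0546e+5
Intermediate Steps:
I(G, O) = G + O
A(M, W) = W - 4*M*W (A(M, W) = W + (M*W + 0)*(-4) = W + (M*W)*(-4) = W - 4*M*W)
(62885 + I(-73, -139))/(-243181 + 103306) + A(328, -233) = (62885 + (-73 - 139))/(-243181 + 103306) - 233*(1 - 4*328) = (62885 - 212)/(-139875) - 233*(1 - 1312) = 62673*(-1/139875) - 233*(-1311) = -20891/46625 + 305463 = 14242191484/46625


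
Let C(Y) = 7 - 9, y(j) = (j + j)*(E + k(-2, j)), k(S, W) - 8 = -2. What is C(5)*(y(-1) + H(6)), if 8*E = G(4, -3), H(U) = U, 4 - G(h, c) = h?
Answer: 12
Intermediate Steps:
G(h, c) = 4 - h
E = 0 (E = (4 - 1*4)/8 = (4 - 4)/8 = (⅛)*0 = 0)
k(S, W) = 6 (k(S, W) = 8 - 2 = 6)
y(j) = 12*j (y(j) = (j + j)*(0 + 6) = (2*j)*6 = 12*j)
C(Y) = -2
C(5)*(y(-1) + H(6)) = -2*(12*(-1) + 6) = -2*(-12 + 6) = -2*(-6) = 12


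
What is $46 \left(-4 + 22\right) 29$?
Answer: $24012$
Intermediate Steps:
$46 \left(-4 + 22\right) 29 = 46 \cdot 18 \cdot 29 = 828 \cdot 29 = 24012$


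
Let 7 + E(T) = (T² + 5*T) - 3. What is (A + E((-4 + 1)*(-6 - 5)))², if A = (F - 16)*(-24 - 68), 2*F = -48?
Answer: 24245776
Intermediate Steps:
F = -24 (F = (½)*(-48) = -24)
A = 3680 (A = (-24 - 16)*(-24 - 68) = -40*(-92) = 3680)
E(T) = -10 + T² + 5*T (E(T) = -7 + ((T² + 5*T) - 3) = -7 + (-3 + T² + 5*T) = -10 + T² + 5*T)
(A + E((-4 + 1)*(-6 - 5)))² = (3680 + (-10 + ((-4 + 1)*(-6 - 5))² + 5*((-4 + 1)*(-6 - 5))))² = (3680 + (-10 + (-3*(-11))² + 5*(-3*(-11))))² = (3680 + (-10 + 33² + 5*33))² = (3680 + (-10 + 1089 + 165))² = (3680 + 1244)² = 4924² = 24245776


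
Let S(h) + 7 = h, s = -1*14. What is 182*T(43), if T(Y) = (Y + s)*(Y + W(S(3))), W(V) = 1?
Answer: 232232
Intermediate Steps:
s = -14
S(h) = -7 + h
T(Y) = (1 + Y)*(-14 + Y) (T(Y) = (Y - 14)*(Y + 1) = (-14 + Y)*(1 + Y) = (1 + Y)*(-14 + Y))
182*T(43) = 182*(-14 + 43**2 - 13*43) = 182*(-14 + 1849 - 559) = 182*1276 = 232232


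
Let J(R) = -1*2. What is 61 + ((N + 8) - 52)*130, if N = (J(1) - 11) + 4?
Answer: -6829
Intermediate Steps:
J(R) = -2
N = -9 (N = (-2 - 11) + 4 = -13 + 4 = -9)
61 + ((N + 8) - 52)*130 = 61 + ((-9 + 8) - 52)*130 = 61 + (-1 - 52)*130 = 61 - 53*130 = 61 - 6890 = -6829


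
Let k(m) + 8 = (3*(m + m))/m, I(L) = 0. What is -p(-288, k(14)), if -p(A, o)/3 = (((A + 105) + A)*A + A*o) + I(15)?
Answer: 408672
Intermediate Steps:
k(m) = -2 (k(m) = -8 + (3*(m + m))/m = -8 + (3*(2*m))/m = -8 + (6*m)/m = -8 + 6 = -2)
p(A, o) = -3*A*o - 3*A*(105 + 2*A) (p(A, o) = -3*((((A + 105) + A)*A + A*o) + 0) = -3*((((105 + A) + A)*A + A*o) + 0) = -3*(((105 + 2*A)*A + A*o) + 0) = -3*((A*(105 + 2*A) + A*o) + 0) = -3*((A*o + A*(105 + 2*A)) + 0) = -3*(A*o + A*(105 + 2*A)) = -3*A*o - 3*A*(105 + 2*A))
-p(-288, k(14)) = -3*(-288)*(-105 - 1*(-2) - 2*(-288)) = -3*(-288)*(-105 + 2 + 576) = -3*(-288)*473 = -1*(-408672) = 408672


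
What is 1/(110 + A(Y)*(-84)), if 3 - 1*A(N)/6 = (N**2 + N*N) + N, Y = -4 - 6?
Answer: 1/94358 ≈ 1.0598e-5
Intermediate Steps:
Y = -10
A(N) = 18 - 12*N**2 - 6*N (A(N) = 18 - 6*((N**2 + N*N) + N) = 18 - 6*((N**2 + N**2) + N) = 18 - 6*(2*N**2 + N) = 18 - 6*(N + 2*N**2) = 18 + (-12*N**2 - 6*N) = 18 - 12*N**2 - 6*N)
1/(110 + A(Y)*(-84)) = 1/(110 + (18 - 12*(-10)**2 - 6*(-10))*(-84)) = 1/(110 + (18 - 12*100 + 60)*(-84)) = 1/(110 + (18 - 1200 + 60)*(-84)) = 1/(110 - 1122*(-84)) = 1/(110 + 94248) = 1/94358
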